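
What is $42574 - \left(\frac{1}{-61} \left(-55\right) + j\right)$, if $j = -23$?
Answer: $\frac{2598362}{61} \approx 42596.0$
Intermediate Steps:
$42574 - \left(\frac{1}{-61} \left(-55\right) + j\right) = 42574 - \left(\frac{1}{-61} \left(-55\right) - 23\right) = 42574 - \left(\left(- \frac{1}{61}\right) \left(-55\right) - 23\right) = 42574 - \left(\frac{55}{61} - 23\right) = 42574 - - \frac{1348}{61} = 42574 + \frac{1348}{61} = \frac{2598362}{61}$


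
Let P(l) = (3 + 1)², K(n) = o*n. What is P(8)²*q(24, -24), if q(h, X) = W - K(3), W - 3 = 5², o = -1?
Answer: 7936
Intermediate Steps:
W = 28 (W = 3 + 5² = 3 + 25 = 28)
K(n) = -n
P(l) = 16 (P(l) = 4² = 16)
q(h, X) = 31 (q(h, X) = 28 - (-1)*3 = 28 - 1*(-3) = 28 + 3 = 31)
P(8)²*q(24, -24) = 16²*31 = 256*31 = 7936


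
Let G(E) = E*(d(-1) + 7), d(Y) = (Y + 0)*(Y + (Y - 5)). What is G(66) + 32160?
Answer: 33084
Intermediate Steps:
d(Y) = Y*(-5 + 2*Y) (d(Y) = Y*(Y + (-5 + Y)) = Y*(-5 + 2*Y))
G(E) = 14*E (G(E) = E*(-(-5 + 2*(-1)) + 7) = E*(-(-5 - 2) + 7) = E*(-1*(-7) + 7) = E*(7 + 7) = E*14 = 14*E)
G(66) + 32160 = 14*66 + 32160 = 924 + 32160 = 33084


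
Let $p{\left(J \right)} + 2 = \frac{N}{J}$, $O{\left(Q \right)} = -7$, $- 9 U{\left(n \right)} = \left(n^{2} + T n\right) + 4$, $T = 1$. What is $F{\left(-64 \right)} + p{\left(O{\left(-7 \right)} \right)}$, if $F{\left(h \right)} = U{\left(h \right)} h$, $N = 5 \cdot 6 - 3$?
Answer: $\frac{1807759}{63} \approx 28695.0$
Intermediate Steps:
$U{\left(n \right)} = - \frac{4}{9} - \frac{n}{9} - \frac{n^{2}}{9}$ ($U{\left(n \right)} = - \frac{\left(n^{2} + 1 n\right) + 4}{9} = - \frac{\left(n^{2} + n\right) + 4}{9} = - \frac{\left(n + n^{2}\right) + 4}{9} = - \frac{4 + n + n^{2}}{9} = - \frac{4}{9} - \frac{n}{9} - \frac{n^{2}}{9}$)
$N = 27$ ($N = 30 - 3 = 27$)
$F{\left(h \right)} = h \left(- \frac{4}{9} - \frac{h}{9} - \frac{h^{2}}{9}\right)$ ($F{\left(h \right)} = \left(- \frac{4}{9} - \frac{h}{9} - \frac{h^{2}}{9}\right) h = h \left(- \frac{4}{9} - \frac{h}{9} - \frac{h^{2}}{9}\right)$)
$p{\left(J \right)} = -2 + \frac{27}{J}$
$F{\left(-64 \right)} + p{\left(O{\left(-7 \right)} \right)} = \left(- \frac{1}{9}\right) \left(-64\right) \left(4 - 64 + \left(-64\right)^{2}\right) + \left(-2 + \frac{27}{-7}\right) = \left(- \frac{1}{9}\right) \left(-64\right) \left(4 - 64 + 4096\right) + \left(-2 + 27 \left(- \frac{1}{7}\right)\right) = \left(- \frac{1}{9}\right) \left(-64\right) 4036 - \frac{41}{7} = \frac{258304}{9} - \frac{41}{7} = \frac{1807759}{63}$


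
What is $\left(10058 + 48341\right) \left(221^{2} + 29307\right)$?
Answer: $4563765052$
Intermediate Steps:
$\left(10058 + 48341\right) \left(221^{2} + 29307\right) = 58399 \left(48841 + 29307\right) = 58399 \cdot 78148 = 4563765052$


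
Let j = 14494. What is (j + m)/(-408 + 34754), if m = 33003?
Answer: 47497/34346 ≈ 1.3829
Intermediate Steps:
(j + m)/(-408 + 34754) = (14494 + 33003)/(-408 + 34754) = 47497/34346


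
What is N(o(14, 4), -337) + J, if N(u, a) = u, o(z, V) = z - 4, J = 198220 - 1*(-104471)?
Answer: 302701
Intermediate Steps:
J = 302691 (J = 198220 + 104471 = 302691)
o(z, V) = -4 + z
N(o(14, 4), -337) + J = (-4 + 14) + 302691 = 10 + 302691 = 302701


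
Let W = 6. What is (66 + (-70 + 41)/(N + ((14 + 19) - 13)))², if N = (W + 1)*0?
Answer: 1666681/400 ≈ 4166.7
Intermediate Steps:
N = 0 (N = (6 + 1)*0 = 7*0 = 0)
(66 + (-70 + 41)/(N + ((14 + 19) - 13)))² = (66 + (-70 + 41)/(0 + ((14 + 19) - 13)))² = (66 - 29/(0 + (33 - 13)))² = (66 - 29/(0 + 20))² = (66 - 29/20)² = (1291/20)² = 1666681/400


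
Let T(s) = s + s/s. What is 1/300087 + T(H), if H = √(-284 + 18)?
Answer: 300088/300087 + I*√266 ≈ 1.0 + 16.31*I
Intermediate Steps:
H = I*√266 (H = √(-266) = I*√266 ≈ 16.31*I)
T(s) = 1 + s (T(s) = s + 1 = 1 + s)
1/300087 + T(H) = 1/300087 + (1 + I*√266) = 300088/300087 + I*√266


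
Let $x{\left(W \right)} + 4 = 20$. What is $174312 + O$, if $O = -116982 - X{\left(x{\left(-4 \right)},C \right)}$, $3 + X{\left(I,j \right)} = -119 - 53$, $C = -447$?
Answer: $57505$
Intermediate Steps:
$x{\left(W \right)} = 16$ ($x{\left(W \right)} = -4 + 20 = 16$)
$X{\left(I,j \right)} = -175$ ($X{\left(I,j \right)} = -3 - 172 = -175$)
$O = -116807$ ($O = -116982 - -175 = -116982 + 175 = -116807$)
$174312 + O = 174312 - 116807 = 57505$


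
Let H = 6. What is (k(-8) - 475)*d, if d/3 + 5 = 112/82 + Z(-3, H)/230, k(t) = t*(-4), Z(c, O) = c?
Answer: 45708297/9430 ≈ 4847.1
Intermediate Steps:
k(t) = -4*t
d = -103179/9430 (d = -15 + 3*(112/82 - 3/230) = -15 + 3*(112*(1/82) - 3*1/230) = -15 + 3*(56/41 - 3/230) = -15 + 3*(12757/9430) = -15 + 38271/9430 = -103179/9430 ≈ -10.942)
(k(-8) - 475)*d = (-4*(-8) - 475)*(-103179/9430) = (32 - 475)*(-103179/9430) = -443*(-103179/9430) = 45708297/9430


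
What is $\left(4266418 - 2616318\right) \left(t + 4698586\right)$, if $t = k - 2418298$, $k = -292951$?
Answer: $3279304783700$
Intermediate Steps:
$t = -2711249$ ($t = -292951 - 2418298 = -2711249$)
$\left(4266418 - 2616318\right) \left(t + 4698586\right) = \left(4266418 - 2616318\right) \left(-2711249 + 4698586\right) = 1650100 \cdot 1987337 = 3279304783700$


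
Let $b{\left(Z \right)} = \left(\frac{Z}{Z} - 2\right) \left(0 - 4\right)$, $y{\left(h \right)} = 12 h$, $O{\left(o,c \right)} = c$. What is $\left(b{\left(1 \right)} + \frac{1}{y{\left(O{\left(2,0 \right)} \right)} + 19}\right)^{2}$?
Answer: $\frac{5929}{361} \approx 16.424$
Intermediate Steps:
$b{\left(Z \right)} = 4$ ($b{\left(Z \right)} = \left(1 - 2\right) \left(-4\right) = \left(-1\right) \left(-4\right) = 4$)
$\left(b{\left(1 \right)} + \frac{1}{y{\left(O{\left(2,0 \right)} \right)} + 19}\right)^{2} = \left(4 + \frac{1}{12 \cdot 0 + 19}\right)^{2} = \left(4 + \frac{1}{0 + 19}\right)^{2} = \left(4 + \frac{1}{19}\right)^{2} = \left(\frac{77}{19}\right)^{2} = \frac{5929}{361}$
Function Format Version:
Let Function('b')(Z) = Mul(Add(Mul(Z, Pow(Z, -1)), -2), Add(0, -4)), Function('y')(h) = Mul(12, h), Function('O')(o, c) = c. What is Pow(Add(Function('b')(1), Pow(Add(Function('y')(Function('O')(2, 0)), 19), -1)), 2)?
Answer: Rational(5929, 361) ≈ 16.424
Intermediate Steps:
Function('b')(Z) = 4 (Function('b')(Z) = Mul(Add(1, -2), -4) = Mul(-1, -4) = 4)
Pow(Add(Function('b')(1), Pow(Add(Function('y')(Function('O')(2, 0)), 19), -1)), 2) = Pow(Add(4, Pow(Add(Mul(12, 0), 19), -1)), 2) = Pow(Add(4, Pow(Add(0, 19), -1)), 2) = Pow(Add(4, Pow(19, -1)), 2) = Pow(Add(4, Rational(1, 19)), 2) = Pow(Rational(77, 19), 2) = Rational(5929, 361)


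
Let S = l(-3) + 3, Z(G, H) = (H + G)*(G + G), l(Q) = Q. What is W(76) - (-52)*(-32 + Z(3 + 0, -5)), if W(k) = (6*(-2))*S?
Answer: -2288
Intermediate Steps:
Z(G, H) = 2*G*(G + H) (Z(G, H) = (G + H)*(2*G) = 2*G*(G + H))
S = 0 (S = -3 + 3 = 0)
W(k) = 0 (W(k) = (6*(-2))*0 = -12*0 = 0)
W(76) - (-52)*(-32 + Z(3 + 0, -5)) = 0 - (-52)*(-32 + 2*(3 + 0)*((3 + 0) - 5)) = 0 - (-52)*(-32 + 2*3*(3 - 5)) = 0 - (-52)*(-32 + 2*3*(-2)) = 0 - (-52)*(-32 - 12) = 0 - (-52)*(-44) = 0 - 1*2288 = 0 - 2288 = -2288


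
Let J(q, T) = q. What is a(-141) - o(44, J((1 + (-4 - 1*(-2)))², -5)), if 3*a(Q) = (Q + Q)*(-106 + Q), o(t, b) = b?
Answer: 23217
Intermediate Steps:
a(Q) = 2*Q*(-106 + Q)/3 (a(Q) = ((Q + Q)*(-106 + Q))/3 = ((2*Q)*(-106 + Q))/3 = (2*Q*(-106 + Q))/3 = 2*Q*(-106 + Q)/3)
a(-141) - o(44, J((1 + (-4 - 1*(-2)))², -5)) = (⅔)*(-141)*(-106 - 141) - (1 + (-4 - 1*(-2)))² = (⅔)*(-141)*(-247) - (1 + (-4 + 2))² = 23218 - (1 - 2)² = 23218 - 1*(-1)² = 23218 - 1*1 = 23218 - 1 = 23217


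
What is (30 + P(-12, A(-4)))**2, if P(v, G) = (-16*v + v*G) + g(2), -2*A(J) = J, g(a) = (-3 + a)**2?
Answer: 39601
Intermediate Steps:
A(J) = -J/2
P(v, G) = 1 - 16*v + G*v (P(v, G) = (-16*v + v*G) + (-3 + 2)**2 = (-16*v + G*v) + (-1)**2 = (-16*v + G*v) + 1 = 1 - 16*v + G*v)
(30 + P(-12, A(-4)))**2 = (30 + (1 - 16*(-12) - 1/2*(-4)*(-12)))**2 = (30 + (1 + 192 + 2*(-12)))**2 = (30 + (1 + 192 - 24))**2 = (30 + 169)**2 = 199**2 = 39601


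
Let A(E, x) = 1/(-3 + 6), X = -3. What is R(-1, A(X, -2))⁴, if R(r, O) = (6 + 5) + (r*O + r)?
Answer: 707281/81 ≈ 8731.9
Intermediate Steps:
A(E, x) = ⅓ (A(E, x) = 1/3 = ⅓)
R(r, O) = 11 + r + O*r (R(r, O) = 11 + (O*r + r) = 11 + (r + O*r) = 11 + r + O*r)
R(-1, A(X, -2))⁴ = (11 - 1 + (⅓)*(-1))⁴ = (11 - 1 - ⅓)⁴ = (29/3)⁴ = 707281/81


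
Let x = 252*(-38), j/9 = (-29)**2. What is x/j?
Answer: -1064/841 ≈ -1.2652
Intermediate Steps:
j = 7569 (j = 9*(-29)**2 = 9*841 = 7569)
x = -9576
x/j = -9576/7569 = -9576*1/7569 = -1064/841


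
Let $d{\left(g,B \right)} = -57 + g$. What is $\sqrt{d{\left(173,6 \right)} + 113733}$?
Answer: $\sqrt{113849} \approx 337.42$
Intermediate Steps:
$\sqrt{d{\left(173,6 \right)} + 113733} = \sqrt{\left(-57 + 173\right) + 113733} = \sqrt{116 + 113733} = \sqrt{113849}$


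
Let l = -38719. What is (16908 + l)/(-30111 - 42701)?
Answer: 21811/72812 ≈ 0.29955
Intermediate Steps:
(16908 + l)/(-30111 - 42701) = (16908 - 38719)/(-30111 - 42701) = -21811/(-72812) = -21811*(-1/72812) = 21811/72812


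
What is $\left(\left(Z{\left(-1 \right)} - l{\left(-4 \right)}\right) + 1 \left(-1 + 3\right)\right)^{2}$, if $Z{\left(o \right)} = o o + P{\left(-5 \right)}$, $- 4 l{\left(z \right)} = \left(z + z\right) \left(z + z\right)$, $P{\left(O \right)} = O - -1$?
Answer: $225$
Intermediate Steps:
$P{\left(O \right)} = 1 + O$ ($P{\left(O \right)} = O + 1 = 1 + O$)
$l{\left(z \right)} = - z^{2}$ ($l{\left(z \right)} = - \frac{\left(z + z\right) \left(z + z\right)}{4} = - \frac{2 z 2 z}{4} = - \frac{4 z^{2}}{4} = - z^{2}$)
$Z{\left(o \right)} = -4 + o^{2}$ ($Z{\left(o \right)} = o o + \left(1 - 5\right) = o^{2} - 4 = -4 + o^{2}$)
$\left(\left(Z{\left(-1 \right)} - l{\left(-4 \right)}\right) + 1 \left(-1 + 3\right)\right)^{2} = \left(\left(\left(-4 + \left(-1\right)^{2}\right) - - \left(-4\right)^{2}\right) + 1 \left(-1 + 3\right)\right)^{2} = \left(\left(\left(-4 + 1\right) - \left(-1\right) 16\right) + 1 \cdot 2\right)^{2} = \left(\left(-3 - -16\right) + 2\right)^{2} = \left(\left(-3 + 16\right) + 2\right)^{2} = \left(13 + 2\right)^{2} = 15^{2} = 225$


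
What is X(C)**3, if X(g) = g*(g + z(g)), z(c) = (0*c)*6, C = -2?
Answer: 64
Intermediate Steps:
z(c) = 0 (z(c) = 0*6 = 0)
X(g) = g**2 (X(g) = g*(g + 0) = g*g = g**2)
X(C)**3 = ((-2)**2)**3 = 4**3 = 64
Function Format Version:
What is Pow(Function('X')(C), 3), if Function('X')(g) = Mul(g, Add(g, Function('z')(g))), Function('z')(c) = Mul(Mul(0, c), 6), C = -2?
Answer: 64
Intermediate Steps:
Function('z')(c) = 0 (Function('z')(c) = Mul(0, 6) = 0)
Function('X')(g) = Pow(g, 2) (Function('X')(g) = Mul(g, Add(g, 0)) = Mul(g, g) = Pow(g, 2))
Pow(Function('X')(C), 3) = Pow(Pow(-2, 2), 3) = Pow(4, 3) = 64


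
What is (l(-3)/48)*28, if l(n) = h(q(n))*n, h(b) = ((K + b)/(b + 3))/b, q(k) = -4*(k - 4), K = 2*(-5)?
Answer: -9/248 ≈ -0.036290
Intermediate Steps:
K = -10
q(k) = 16 - 4*k (q(k) = -4*(-4 + k) = 16 - 4*k)
h(b) = (-10 + b)/(b*(3 + b)) (h(b) = ((-10 + b)/(b + 3))/b = ((-10 + b)/(3 + b))/b = (-10 + b)/(b*(3 + b)))
l(n) = n*(6 - 4*n)/((16 - 4*n)*(19 - 4*n)) (l(n) = ((-10 + (16 - 4*n))/((16 - 4*n)*(3 + (16 - 4*n))))*n = ((6 - 4*n)/((16 - 4*n)*(19 - 4*n)))*n = n*(6 - 4*n)/((16 - 4*n)*(19 - 4*n)))
(l(-3)/48)*28 = (((½)*(-3)*(3 - 2*(-3))/(76 - 35*(-3) + 4*(-3)²))/48)*28 = (((½)*(-3)*(3 + 6)/(76 + 105 + 4*9))*(1/48))*28 = (((½)*(-3)*9/(76 + 105 + 36))*(1/48))*28 = (((½)*(-3)*9/217)*(1/48))*28 = (((½)*(-3)*(1/217)*9)*(1/48))*28 = -27/434*1/48*28 = -9/6944*28 = -9/248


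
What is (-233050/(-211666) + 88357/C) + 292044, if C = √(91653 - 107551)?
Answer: 30908009177/105833 - 88357*I*√15898/15898 ≈ 2.9205e+5 - 700.76*I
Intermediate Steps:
C = I*√15898 (C = √(-15898) = I*√15898 ≈ 126.09*I)
(-233050/(-211666) + 88357/C) + 292044 = (-233050/(-211666) + 88357/((I*√15898))) + 292044 = (-233050*(-1/211666) + 88357*(-I*√15898/15898)) + 292044 = (116525/105833 - 88357*I*√15898/15898) + 292044 = 30908009177/105833 - 88357*I*√15898/15898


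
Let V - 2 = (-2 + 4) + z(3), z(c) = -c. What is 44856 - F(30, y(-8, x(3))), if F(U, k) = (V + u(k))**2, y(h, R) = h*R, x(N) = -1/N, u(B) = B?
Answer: 403583/9 ≈ 44843.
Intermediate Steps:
y(h, R) = R*h
V = 1 (V = 2 + ((-2 + 4) - 1*3) = 2 + (2 - 3) = 2 - 1 = 1)
F(U, k) = (1 + k)**2
44856 - F(30, y(-8, x(3))) = 44856 - (1 - 1/3*(-8))**2 = 44856 - (1 + 8/3)**2 = 44856 - (11/3)**2 = 44856 - 1*121/9 = 44856 - 121/9 = 403583/9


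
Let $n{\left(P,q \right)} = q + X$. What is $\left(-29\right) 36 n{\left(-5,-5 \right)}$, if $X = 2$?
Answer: $3132$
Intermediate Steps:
$n{\left(P,q \right)} = 2 + q$ ($n{\left(P,q \right)} = q + 2 = 2 + q$)
$\left(-29\right) 36 n{\left(-5,-5 \right)} = \left(-29\right) 36 \left(2 - 5\right) = \left(-1044\right) \left(-3\right) = 3132$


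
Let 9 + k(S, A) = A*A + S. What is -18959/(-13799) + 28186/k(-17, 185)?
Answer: 1037317455/471912001 ≈ 2.1981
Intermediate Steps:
k(S, A) = -9 + S + A**2 (k(S, A) = -9 + (A*A + S) = -9 + (A**2 + S) = -9 + (S + A**2) = -9 + S + A**2)
-18959/(-13799) + 28186/k(-17, 185) = -18959/(-13799) + 28186/(-9 - 17 + 185**2) = -18959*(-1/13799) + 28186/(-9 - 17 + 34225) = 18959/13799 + 28186/34199 = 1037317455/471912001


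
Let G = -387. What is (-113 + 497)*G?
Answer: -148608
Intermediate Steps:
(-113 + 497)*G = (-113 + 497)*(-387) = 384*(-387) = -148608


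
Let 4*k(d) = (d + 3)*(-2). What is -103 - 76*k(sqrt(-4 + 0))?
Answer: 11 + 76*I ≈ 11.0 + 76.0*I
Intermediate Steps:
k(d) = -3/2 - d/2 (k(d) = ((d + 3)*(-2))/4 = ((3 + d)*(-2))/4 = (-6 - 2*d)/4 = -3/2 - d/2)
-103 - 76*k(sqrt(-4 + 0)) = -103 - 76*(-3/2 - sqrt(-4 + 0)/2) = -103 - 76*(-3/2 - I) = -103 + (114 + 76*I) = 11 + 76*I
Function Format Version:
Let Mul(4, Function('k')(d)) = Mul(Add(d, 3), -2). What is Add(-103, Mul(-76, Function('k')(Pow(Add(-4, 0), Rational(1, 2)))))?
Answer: Add(11, Mul(76, I)) ≈ Add(11.000, Mul(76.000, I))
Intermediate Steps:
Function('k')(d) = Add(Rational(-3, 2), Mul(Rational(-1, 2), d)) (Function('k')(d) = Mul(Rational(1, 4), Mul(Add(d, 3), -2)) = Mul(Rational(1, 4), Mul(Add(3, d), -2)) = Mul(Rational(1, 4), Add(-6, Mul(-2, d))) = Add(Rational(-3, 2), Mul(Rational(-1, 2), d)))
Add(-103, Mul(-76, Function('k')(Pow(Add(-4, 0), Rational(1, 2))))) = Add(-103, Mul(-76, Add(Rational(-3, 2), Mul(Rational(-1, 2), Pow(Add(-4, 0), Rational(1, 2)))))) = Add(-103, Mul(-76, Add(Rational(-3, 2), Mul(Rational(-1, 2), Pow(-4, Rational(1, 2)))))) = Add(-103, Mul(-76, Add(Rational(-3, 2), Mul(Rational(-1, 2), Mul(2, I))))) = Add(-103, Mul(-76, Add(Rational(-3, 2), Mul(-1, I)))) = Add(-103, Add(114, Mul(76, I))) = Add(11, Mul(76, I))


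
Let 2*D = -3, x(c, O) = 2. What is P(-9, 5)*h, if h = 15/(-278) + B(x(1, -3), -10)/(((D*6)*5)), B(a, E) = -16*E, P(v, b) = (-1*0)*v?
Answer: 0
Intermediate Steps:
D = -3/2 (D = (1/2)*(-3) = -3/2 ≈ -1.5000)
P(v, b) = 0 (P(v, b) = 0*v = 0)
h = -9031/2502 (h = 15/(-278) + (-16*(-10))/((-3/2*6*5)) = 15*(-1/278) + 160/((-9*5)) = -15/278 + 160/(-45) = -15/278 + 160*(-1/45) = -15/278 - 32/9 = -9031/2502 ≈ -3.6095)
P(-9, 5)*h = 0*(-9031/2502) = 0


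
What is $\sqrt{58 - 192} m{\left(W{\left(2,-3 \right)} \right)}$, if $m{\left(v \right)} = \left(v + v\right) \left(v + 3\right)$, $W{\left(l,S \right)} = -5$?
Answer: $20 i \sqrt{134} \approx 231.52 i$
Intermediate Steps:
$m{\left(v \right)} = 2 v \left(3 + v\right)$
$\sqrt{58 - 192} m{\left(W{\left(2,-3 \right)} \right)} = \sqrt{58 - 192} \cdot 2 \left(-5\right) \left(3 - 5\right) = \sqrt{-134} \cdot 2 \left(-5\right) \left(-2\right) = i \sqrt{134} \cdot 20 = 20 i \sqrt{134}$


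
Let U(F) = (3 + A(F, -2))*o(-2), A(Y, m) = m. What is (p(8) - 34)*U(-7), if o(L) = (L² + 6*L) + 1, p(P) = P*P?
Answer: -210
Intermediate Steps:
p(P) = P²
o(L) = 1 + L² + 6*L
U(F) = -7 (U(F) = (3 - 2)*(1 + (-2)² + 6*(-2)) = 1*(1 + 4 - 12) = 1*(-7) = -7)
(p(8) - 34)*U(-7) = (8² - 34)*(-7) = (64 - 34)*(-7) = 30*(-7) = -210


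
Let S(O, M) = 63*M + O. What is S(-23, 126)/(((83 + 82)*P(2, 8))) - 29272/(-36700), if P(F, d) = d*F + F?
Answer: 18870917/5449950 ≈ 3.4626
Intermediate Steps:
P(F, d) = F + F*d (P(F, d) = F*d + F = F + F*d)
S(O, M) = O + 63*M
S(-23, 126)/(((83 + 82)*P(2, 8))) - 29272/(-36700) = (-23 + 63*126)/(((83 + 82)*(2*(1 + 8)))) - 29272/(-36700) = (-23 + 7938)/((165*(2*9))) - 29272*(-1/36700) = 7915/((165*18)) + 7318/9175 = 7915/2970 + 7318/9175 = 7915*(1/2970) + 7318/9175 = 1583/594 + 7318/9175 = 18870917/5449950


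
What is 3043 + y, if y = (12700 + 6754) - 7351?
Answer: 15146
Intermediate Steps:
y = 12103 (y = 19454 - 7351 = 12103)
3043 + y = 3043 + 12103 = 15146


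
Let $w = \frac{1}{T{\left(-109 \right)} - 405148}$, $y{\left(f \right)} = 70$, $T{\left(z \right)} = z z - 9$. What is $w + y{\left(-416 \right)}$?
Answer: $\frac{27529319}{393276} \approx 70.0$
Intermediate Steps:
$T{\left(z \right)} = -9 + z^{2}$ ($T{\left(z \right)} = z^{2} - 9 = -9 + z^{2}$)
$w = - \frac{1}{393276}$ ($w = \frac{1}{\left(-9 + \left(-109\right)^{2}\right) - 405148} = \frac{1}{\left(-9 + 11881\right) - 405148} = \frac{1}{11872 - 405148} = \frac{1}{-393276} = - \frac{1}{393276} \approx -2.5427 \cdot 10^{-6}$)
$w + y{\left(-416 \right)} = - \frac{1}{393276} + 70 = \frac{27529319}{393276}$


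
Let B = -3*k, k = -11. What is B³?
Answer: 35937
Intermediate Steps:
B = 33 (B = -3*(-11) = 33)
B³ = 33³ = 35937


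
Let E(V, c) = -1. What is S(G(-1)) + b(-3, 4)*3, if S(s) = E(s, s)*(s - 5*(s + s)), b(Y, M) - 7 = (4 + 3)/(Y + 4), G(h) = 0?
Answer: 42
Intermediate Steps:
b(Y, M) = 7 + 7/(4 + Y) (b(Y, M) = 7 + (4 + 3)/(Y + 4) = 7 + 7/(4 + Y))
S(s) = 9*s (S(s) = -(s - 5*(s + s)) = -(s - 10*s) = -(-9)*s = 9*s)
S(G(-1)) + b(-3, 4)*3 = 9*0 + (7*(5 - 3)/(4 - 3))*3 = 0 + (7*2/1)*3 = 0 + (7*1*2)*3 = 0 + 14*3 = 0 + 42 = 42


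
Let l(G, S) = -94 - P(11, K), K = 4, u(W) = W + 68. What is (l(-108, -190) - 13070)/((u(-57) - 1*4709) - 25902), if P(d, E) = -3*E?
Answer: 548/1275 ≈ 0.42980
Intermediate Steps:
u(W) = 68 + W
l(G, S) = -82 (l(G, S) = -94 - (-3)*4 = -94 - 1*(-12) = -94 + 12 = -82)
(l(-108, -190) - 13070)/((u(-57) - 1*4709) - 25902) = (-82 - 13070)/(((68 - 57) - 1*4709) - 25902) = -13152/((11 - 4709) - 25902) = -13152/(-4698 - 25902) = -13152/(-30600) = -13152*(-1/30600) = 548/1275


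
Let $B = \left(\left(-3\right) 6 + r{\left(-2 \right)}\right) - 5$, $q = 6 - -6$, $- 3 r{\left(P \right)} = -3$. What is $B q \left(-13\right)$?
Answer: $3432$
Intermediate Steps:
$r{\left(P \right)} = 1$ ($r{\left(P \right)} = \left(- \frac{1}{3}\right) \left(-3\right) = 1$)
$q = 12$ ($q = 6 + 6 = 12$)
$B = -22$ ($B = \left(\left(-3\right) 6 + 1\right) - 5 = \left(-18 + 1\right) - 5 = -17 - 5 = -22$)
$B q \left(-13\right) = \left(-22\right) 12 \left(-13\right) = \left(-264\right) \left(-13\right) = 3432$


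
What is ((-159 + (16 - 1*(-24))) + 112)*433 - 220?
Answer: -3251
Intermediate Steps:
((-159 + (16 - 1*(-24))) + 112)*433 - 220 = ((-159 + (16 + 24)) + 112)*433 - 220 = ((-159 + 40) + 112)*433 - 220 = (-119 + 112)*433 - 220 = -7*433 - 220 = -3031 - 220 = -3251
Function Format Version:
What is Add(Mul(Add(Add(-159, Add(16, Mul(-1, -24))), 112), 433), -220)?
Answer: -3251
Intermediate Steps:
Add(Mul(Add(Add(-159, Add(16, Mul(-1, -24))), 112), 433), -220) = Add(Mul(Add(Add(-159, Add(16, 24)), 112), 433), -220) = Add(Mul(Add(Add(-159, 40), 112), 433), -220) = Add(Mul(Add(-119, 112), 433), -220) = Add(Mul(-7, 433), -220) = Add(-3031, -220) = -3251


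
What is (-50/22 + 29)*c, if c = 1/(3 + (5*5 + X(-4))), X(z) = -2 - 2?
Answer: 49/44 ≈ 1.1136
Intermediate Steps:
X(z) = -4
c = 1/24 (c = 1/(3 + (5*5 - 4)) = 1/(3 + (25 - 4)) = 1/(3 + 21) = 1/24 ≈ 0.041667)
(-50/22 + 29)*c = (-50/22 + 29)*(1/24) = (-50*1/22 + 29)*(1/24) = (-25/11 + 29)*(1/24) = (294/11)*(1/24) = 49/44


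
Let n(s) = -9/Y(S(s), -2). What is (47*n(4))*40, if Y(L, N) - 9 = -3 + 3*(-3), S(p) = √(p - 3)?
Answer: 5640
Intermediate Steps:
S(p) = √(-3 + p)
Y(L, N) = -3 (Y(L, N) = 9 + (-3 + 3*(-3)) = 9 + (-3 - 9) = 9 - 12 = -3)
n(s) = 3 (n(s) = -9/(-3) = -9*(-⅓) = 3)
(47*n(4))*40 = (47*3)*40 = 141*40 = 5640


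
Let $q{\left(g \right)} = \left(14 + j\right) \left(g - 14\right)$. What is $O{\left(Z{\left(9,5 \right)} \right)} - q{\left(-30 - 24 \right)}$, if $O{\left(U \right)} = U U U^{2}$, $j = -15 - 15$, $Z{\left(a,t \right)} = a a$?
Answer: $43045633$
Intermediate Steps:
$Z{\left(a,t \right)} = a^{2}$
$j = -30$ ($j = -15 - 15 = -30$)
$O{\left(U \right)} = U^{4}$ ($O{\left(U \right)} = U^{2} U^{2} = U^{4}$)
$q{\left(g \right)} = 224 - 16 g$ ($q{\left(g \right)} = \left(14 - 30\right) \left(g - 14\right) = - 16 \left(-14 + g\right) = 224 - 16 g$)
$O{\left(Z{\left(9,5 \right)} \right)} - q{\left(-30 - 24 \right)} = \left(9^{2}\right)^{4} - \left(224 - 16 \left(-30 - 24\right)\right) = 81^{4} - \left(224 - -864\right) = 43046721 - \left(224 + 864\right) = 43046721 - 1088 = 43045633$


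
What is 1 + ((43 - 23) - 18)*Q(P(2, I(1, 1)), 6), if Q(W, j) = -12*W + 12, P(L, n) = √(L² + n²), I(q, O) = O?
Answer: 25 - 24*√5 ≈ -28.666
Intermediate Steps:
Q(W, j) = 12 - 12*W
1 + ((43 - 23) - 18)*Q(P(2, I(1, 1)), 6) = 1 + ((43 - 23) - 18)*(12 - 12*√(2² + 1²)) = 1 + (20 - 18)*(12 - 12*√(4 + 1)) = 1 + 2*(12 - 12*√5) = 1 + (24 - 24*√5) = 25 - 24*√5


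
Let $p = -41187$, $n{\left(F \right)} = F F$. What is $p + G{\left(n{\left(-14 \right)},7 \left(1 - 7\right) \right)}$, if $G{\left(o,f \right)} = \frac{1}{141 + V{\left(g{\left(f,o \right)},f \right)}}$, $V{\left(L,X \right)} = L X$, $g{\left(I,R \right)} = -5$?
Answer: $- \frac{14456636}{351} \approx -41187.0$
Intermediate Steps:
$n{\left(F \right)} = F^{2}$
$G{\left(o,f \right)} = \frac{1}{141 - 5 f}$
$p + G{\left(n{\left(-14 \right)},7 \left(1 - 7\right) \right)} = -41187 - \frac{1}{-141 + 5 \cdot 7 \left(1 - 7\right)} = -41187 - \frac{1}{-141 + 5 \cdot 7 \left(-6\right)} = -41187 - \frac{1}{-141 + 5 \left(-42\right)} = -41187 - \frac{1}{-141 - 210} = -41187 - \frac{1}{-351} = -41187 - - \frac{1}{351} = -41187 + \frac{1}{351} = - \frac{14456636}{351}$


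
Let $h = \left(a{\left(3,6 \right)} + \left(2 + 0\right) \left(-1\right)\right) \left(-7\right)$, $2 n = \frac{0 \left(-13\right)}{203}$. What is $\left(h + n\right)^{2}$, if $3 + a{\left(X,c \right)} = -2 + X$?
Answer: $784$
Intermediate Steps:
$a{\left(X,c \right)} = -5 + X$ ($a{\left(X,c \right)} = -3 + \left(-2 + X\right) = -5 + X$)
$n = 0$ ($n = \frac{0 \left(-13\right) \frac{1}{203}}{2} = \frac{0 \cdot \frac{1}{203}}{2} = \frac{1}{2} \cdot 0 = 0$)
$h = 28$ ($h = \left(\left(-5 + 3\right) + \left(2 + 0\right) \left(-1\right)\right) \left(-7\right) = \left(-2 + 2 \left(-1\right)\right) \left(-7\right) = \left(-2 - 2\right) \left(-7\right) = \left(-4\right) \left(-7\right) = 28$)
$\left(h + n\right)^{2} = \left(28 + 0\right)^{2} = 28^{2} = 784$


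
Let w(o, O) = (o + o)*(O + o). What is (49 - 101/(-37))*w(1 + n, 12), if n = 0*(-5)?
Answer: 49764/37 ≈ 1345.0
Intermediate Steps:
n = 0
w(o, O) = 2*o*(O + o) (w(o, O) = (2*o)*(O + o) = 2*o*(O + o))
(49 - 101/(-37))*w(1 + n, 12) = (49 - 101/(-37))*(2*(1 + 0)*(12 + (1 + 0))) = (49 - 101*(-1/37))*(2*1*(12 + 1)) = (49 + 101/37)*(2*1*13) = (1914/37)*26 = 49764/37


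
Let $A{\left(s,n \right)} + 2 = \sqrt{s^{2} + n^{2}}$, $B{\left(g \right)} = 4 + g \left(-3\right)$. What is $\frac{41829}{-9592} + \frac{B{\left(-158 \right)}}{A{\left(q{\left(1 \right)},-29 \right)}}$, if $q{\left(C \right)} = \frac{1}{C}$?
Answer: $- \frac{12941375}{4019048} + \frac{239 \sqrt{842}}{419} \approx 13.332$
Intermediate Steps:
$B{\left(g \right)} = 4 - 3 g$
$A{\left(s,n \right)} = -2 + \sqrt{n^{2} + s^{2}}$ ($A{\left(s,n \right)} = -2 + \sqrt{s^{2} + n^{2}} = -2 + \sqrt{n^{2} + s^{2}}$)
$\frac{41829}{-9592} + \frac{B{\left(-158 \right)}}{A{\left(q{\left(1 \right)},-29 \right)}} = \frac{41829}{-9592} + \frac{4 - -474}{-2 + \sqrt{\left(-29\right)^{2} + \left(1^{-1}\right)^{2}}} = 41829 \left(- \frac{1}{9592}\right) + \frac{4 + 474}{-2 + \sqrt{841 + 1^{2}}} = - \frac{41829}{9592} + \frac{478}{-2 + \sqrt{841 + 1}} = - \frac{41829}{9592} + \frac{478}{-2 + \sqrt{842}}$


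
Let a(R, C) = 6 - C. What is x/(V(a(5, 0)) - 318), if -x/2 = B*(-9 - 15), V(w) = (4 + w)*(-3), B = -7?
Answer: 28/29 ≈ 0.96552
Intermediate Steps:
V(w) = -12 - 3*w
x = -336 (x = -(-14)*(-9 - 15) = -(-14)*(-24) = -2*168 = -336)
x/(V(a(5, 0)) - 318) = -336/((-12 - 3*(6 - 1*0)) - 318) = -336/((-12 - 3*(6 + 0)) - 318) = -336/((-12 - 3*6) - 318) = -336/((-12 - 18) - 318) = -336/(-30 - 318) = -336/(-348) = -336*(-1/348) = 28/29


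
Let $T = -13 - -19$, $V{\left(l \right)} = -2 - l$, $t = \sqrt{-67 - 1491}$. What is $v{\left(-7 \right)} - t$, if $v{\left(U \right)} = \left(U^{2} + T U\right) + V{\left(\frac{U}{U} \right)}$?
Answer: $4 - i \sqrt{1558} \approx 4.0 - 39.471 i$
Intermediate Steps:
$t = i \sqrt{1558}$ ($t = \sqrt{-1558} = i \sqrt{1558} \approx 39.471 i$)
$T = 6$ ($T = -13 + 19 = 6$)
$v{\left(U \right)} = -3 + U^{2} + 6 U$ ($v{\left(U \right)} = \left(U^{2} + 6 U\right) - \left(2 + \frac{U}{U}\right) = \left(U^{2} + 6 U\right) - 3 = -3 + U^{2} + 6 U$)
$v{\left(-7 \right)} - t = \left(-3 + \left(-7\right)^{2} + 6 \left(-7\right)\right) - i \sqrt{1558} = \left(-3 + 49 - 42\right) - i \sqrt{1558} = 4 - i \sqrt{1558}$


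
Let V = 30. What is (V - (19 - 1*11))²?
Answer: 484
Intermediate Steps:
(V - (19 - 1*11))² = (30 - (19 - 1*11))² = (30 - (19 - 11))² = (30 - 1*8)² = (30 - 8)² = 22² = 484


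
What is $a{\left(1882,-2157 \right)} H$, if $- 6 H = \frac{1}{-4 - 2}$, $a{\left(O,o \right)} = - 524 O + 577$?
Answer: $- \frac{985591}{36} \approx -27378.0$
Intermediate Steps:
$a{\left(O,o \right)} = 577 - 524 O$
$H = \frac{1}{36}$ ($H = - \frac{1}{6 \left(-4 - 2\right)} = - \frac{1}{6 \left(-6\right)} = \left(- \frac{1}{6}\right) \left(- \frac{1}{6}\right) = \frac{1}{36} \approx 0.027778$)
$a{\left(1882,-2157 \right)} H = \left(577 - 986168\right) \frac{1}{36} = \left(-985591\right) \frac{1}{36} = - \frac{985591}{36}$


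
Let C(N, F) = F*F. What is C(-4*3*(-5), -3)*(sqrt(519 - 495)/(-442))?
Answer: -9*sqrt(6)/221 ≈ -0.099753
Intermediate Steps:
C(N, F) = F**2
C(-4*3*(-5), -3)*(sqrt(519 - 495)/(-442)) = (-3)**2*(sqrt(519 - 495)/(-442)) = 9*(sqrt(24)*(-1/442)) = 9*((2*sqrt(6))*(-1/442)) = 9*(-sqrt(6)/221) = -9*sqrt(6)/221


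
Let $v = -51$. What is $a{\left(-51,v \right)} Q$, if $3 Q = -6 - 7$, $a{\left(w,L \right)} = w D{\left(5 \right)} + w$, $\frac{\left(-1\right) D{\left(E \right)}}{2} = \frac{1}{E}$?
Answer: $\frac{663}{5} \approx 132.6$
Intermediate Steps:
$D{\left(E \right)} = - \frac{2}{E}$
$a{\left(w,L \right)} = \frac{3 w}{5}$ ($a{\left(w,L \right)} = w \left(- \frac{2}{5}\right) + w = - \frac{2 w}{5} + w = \frac{3 w}{5}$)
$Q = - \frac{13}{3}$ ($Q = \frac{-6 - 7}{3} = \frac{1}{3} \left(-13\right) = - \frac{13}{3} \approx -4.3333$)
$a{\left(-51,v \right)} Q = \frac{3}{5} \left(-51\right) \left(- \frac{13}{3}\right) = \left(- \frac{153}{5}\right) \left(- \frac{13}{3}\right) = \frac{663}{5}$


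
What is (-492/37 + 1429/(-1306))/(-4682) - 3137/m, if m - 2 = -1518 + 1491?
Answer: 709743571373/5656090100 ≈ 125.48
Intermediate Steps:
m = -25 (m = 2 + (-1518 + 1491) = 2 - 27 = -25)
(-492/37 + 1429/(-1306))/(-4682) - 3137/m = (-492/37 + 1429/(-1306))/(-4682) - 3137/(-25) = (-492*1/37 + 1429*(-1/1306))*(-1/4682) - 3137*(-1/25) = (-492/37 - 1429/1306)*(-1/4682) + 3137/25 = -695425/48322*(-1/4682) + 3137/25 = 695425/226243604 + 3137/25 = 709743571373/5656090100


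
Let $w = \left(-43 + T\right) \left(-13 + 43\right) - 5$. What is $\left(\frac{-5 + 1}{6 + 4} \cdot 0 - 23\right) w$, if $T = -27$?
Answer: $48415$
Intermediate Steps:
$w = -2105$ ($w = \left(-43 - 27\right) \left(-13 + 43\right) - 5 = \left(-70\right) 30 - 5 = -2100 - 5 = -2105$)
$\left(\frac{-5 + 1}{6 + 4} \cdot 0 - 23\right) w = \left(\frac{-5 + 1}{6 + 4} \cdot 0 - 23\right) \left(-2105\right) = \left(- \frac{4}{10} \cdot 0 - 23\right) \left(-2105\right) = \left(\left(-4\right) \frac{1}{10} \cdot 0 - 23\right) \left(-2105\right) = \left(\left(- \frac{2}{5}\right) 0 - 23\right) \left(-2105\right) = \left(0 - 23\right) \left(-2105\right) = \left(-23\right) \left(-2105\right) = 48415$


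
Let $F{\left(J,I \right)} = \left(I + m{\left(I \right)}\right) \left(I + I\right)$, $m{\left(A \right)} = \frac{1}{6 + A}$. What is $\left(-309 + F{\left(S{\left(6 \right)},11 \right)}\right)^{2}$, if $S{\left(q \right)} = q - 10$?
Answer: $\frac{1247689}{289} \approx 4317.3$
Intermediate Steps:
$S{\left(q \right)} = -10 + q$ ($S{\left(q \right)} = q - 10 = -10 + q$)
$F{\left(J,I \right)} = 2 I \left(I + \frac{1}{6 + I}\right)$ ($F{\left(J,I \right)} = \left(I + \frac{1}{6 + I}\right) \left(I + I\right) = \left(I + \frac{1}{6 + I}\right) 2 I = 2 I \left(I + \frac{1}{6 + I}\right)$)
$\left(-309 + F{\left(S{\left(6 \right)},11 \right)}\right)^{2} = \left(-309 + 2 \cdot 11 \frac{1}{6 + 11} \left(1 + 11 \left(6 + 11\right)\right)\right)^{2} = \left(-309 + 2 \cdot 11 \cdot \frac{1}{17} \left(1 + 11 \cdot 17\right)\right)^{2} = \left(-309 + 2 \cdot 11 \cdot \frac{1}{17} \left(1 + 187\right)\right)^{2} = \left(-309 + 2 \cdot 11 \cdot \frac{1}{17} \cdot 188\right)^{2} = \left(-309 + \frac{4136}{17}\right)^{2} = \left(- \frac{1117}{17}\right)^{2} = \frac{1247689}{289}$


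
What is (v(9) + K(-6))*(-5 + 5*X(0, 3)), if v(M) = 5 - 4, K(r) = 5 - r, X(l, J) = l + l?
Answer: -60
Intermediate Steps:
X(l, J) = 2*l
v(M) = 1
(v(9) + K(-6))*(-5 + 5*X(0, 3)) = (1 + (5 - 1*(-6)))*(-5 + 5*(2*0)) = (1 + (5 + 6))*(-5 + 5*0) = (1 + 11)*(-5 + 0) = 12*(-5) = -60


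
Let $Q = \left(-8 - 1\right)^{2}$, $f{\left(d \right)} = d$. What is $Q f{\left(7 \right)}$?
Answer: $567$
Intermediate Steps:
$Q = 81$ ($Q = \left(-9\right)^{2} = 81$)
$Q f{\left(7 \right)} = 81 \cdot 7 = 567$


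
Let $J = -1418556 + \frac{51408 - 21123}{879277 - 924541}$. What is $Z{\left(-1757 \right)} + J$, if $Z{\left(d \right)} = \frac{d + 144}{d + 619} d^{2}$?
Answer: $\frac{25386258179041}{8585072} \approx 2.957 \cdot 10^{6}$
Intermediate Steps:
$Z{\left(d \right)} = \frac{d^{2} \left(144 + d\right)}{619 + d}$ ($Z{\left(d \right)} = \frac{144 + d}{619 + d} d^{2} = \frac{d^{2} \left(144 + d\right)}{619 + d}$)
$J = - \frac{21403183023}{15088}$ ($J = -1418556 + \frac{30285}{-45264} = -1418556 + 30285 \left(- \frac{1}{45264}\right) = -1418556 - \frac{10095}{15088} = - \frac{21403183023}{15088} \approx -1.4186 \cdot 10^{6}$)
$Z{\left(-1757 \right)} + J = \frac{\left(-1757\right)^{2} \left(144 - 1757\right)}{619 - 1757} - \frac{21403183023}{15088} = 3087049 \frac{1}{-1138} \left(-1613\right) - \frac{21403183023}{15088} = 3087049 \left(- \frac{1}{1138}\right) \left(-1613\right) - \frac{21403183023}{15088} = \frac{4979410037}{1138} - \frac{21403183023}{15088} = \frac{25386258179041}{8585072}$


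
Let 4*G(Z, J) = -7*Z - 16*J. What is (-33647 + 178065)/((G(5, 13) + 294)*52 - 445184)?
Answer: -144418/433055 ≈ -0.33349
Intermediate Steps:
G(Z, J) = -4*J - 7*Z/4 (G(Z, J) = (-7*Z - 16*J)/4 = (-16*J - 7*Z)/4 = -4*J - 7*Z/4)
(-33647 + 178065)/((G(5, 13) + 294)*52 - 445184) = (-33647 + 178065)/(((-4*13 - 7/4*5) + 294)*52 - 445184) = 144418/(((-52 - 35/4) + 294)*52 - 445184) = 144418/((-243/4 + 294)*52 - 445184) = 144418/((933/4)*52 - 445184) = 144418/(12129 - 445184) = 144418/(-433055) = 144418*(-1/433055) = -144418/433055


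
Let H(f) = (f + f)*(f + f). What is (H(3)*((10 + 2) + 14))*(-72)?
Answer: -67392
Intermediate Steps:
H(f) = 4*f² (H(f) = (2*f)*(2*f) = 4*f²)
(H(3)*((10 + 2) + 14))*(-72) = ((4*3²)*((10 + 2) + 14))*(-72) = ((4*9)*(12 + 14))*(-72) = (36*26)*(-72) = 936*(-72) = -67392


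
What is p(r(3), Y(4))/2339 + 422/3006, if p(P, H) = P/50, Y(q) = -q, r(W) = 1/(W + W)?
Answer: 49353401/351551700 ≈ 0.14039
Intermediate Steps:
r(W) = 1/(2*W)
p(P, H) = P/50 (p(P, H) = P*(1/50) = P/50)
p(r(3), Y(4))/2339 + 422/3006 = (((½)/3)/50)/2339 + 422/3006 = (((½)*(⅓))/50)*(1/2339) + 422*(1/3006) = ((1/50)*(⅙))*(1/2339) + 211/1503 = (1/300)*(1/2339) + 211/1503 = 1/701700 + 211/1503 = 49353401/351551700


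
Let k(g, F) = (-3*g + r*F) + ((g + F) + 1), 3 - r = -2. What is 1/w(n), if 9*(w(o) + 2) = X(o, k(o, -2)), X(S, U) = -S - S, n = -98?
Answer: 9/178 ≈ 0.050562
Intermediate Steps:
r = 5 (r = 3 - 1*(-2) = 3 + 2 = 5)
k(g, F) = 1 - 2*g + 6*F (k(g, F) = (-3*g + 5*F) + ((g + F) + 1) = (-3*g + 5*F) + ((F + g) + 1) = (-3*g + 5*F) + (1 + F + g) = 1 - 2*g + 6*F)
X(S, U) = -2*S
w(o) = -2 - 2*o/9 (w(o) = -2 + (-2*o)/9 = -2 - 2*o/9)
1/w(n) = 1/(-2 - 2/9*(-98)) = 1/(-2 + 196/9) = 1/(178/9) = 9/178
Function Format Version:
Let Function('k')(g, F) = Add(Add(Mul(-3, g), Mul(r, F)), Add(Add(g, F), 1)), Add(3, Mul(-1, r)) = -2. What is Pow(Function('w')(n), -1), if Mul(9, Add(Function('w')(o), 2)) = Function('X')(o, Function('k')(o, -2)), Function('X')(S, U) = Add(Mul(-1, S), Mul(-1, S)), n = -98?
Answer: Rational(9, 178) ≈ 0.050562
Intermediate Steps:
r = 5 (r = Add(3, Mul(-1, -2)) = Add(3, 2) = 5)
Function('k')(g, F) = Add(1, Mul(-2, g), Mul(6, F)) (Function('k')(g, F) = Add(Add(Mul(-3, g), Mul(5, F)), Add(Add(g, F), 1)) = Add(Add(Mul(-3, g), Mul(5, F)), Add(Add(F, g), 1)) = Add(Add(Mul(-3, g), Mul(5, F)), Add(1, F, g)) = Add(1, Mul(-2, g), Mul(6, F)))
Function('X')(S, U) = Mul(-2, S)
Function('w')(o) = Add(-2, Mul(Rational(-2, 9), o)) (Function('w')(o) = Add(-2, Mul(Rational(1, 9), Mul(-2, o))) = Add(-2, Mul(Rational(-2, 9), o)))
Pow(Function('w')(n), -1) = Pow(Add(-2, Mul(Rational(-2, 9), -98)), -1) = Pow(Add(-2, Rational(196, 9)), -1) = Pow(Rational(178, 9), -1) = Rational(9, 178)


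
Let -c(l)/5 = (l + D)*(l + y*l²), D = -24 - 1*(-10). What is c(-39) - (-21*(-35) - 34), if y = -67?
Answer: -27016391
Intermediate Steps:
D = -14 (D = -24 + 10 = -14)
c(l) = -5*(-14 + l)*(l - 67*l²) (c(l) = -5*(l - 14)*(l - 67*l²) = -5*(-14 + l)*(l - 67*l²))
c(-39) - (-21*(-35) - 34) = 5*(-39)*(14 - 939*(-39) + 67*(-39)²) - (-21*(-35) - 34) = 5*(-39)*(14 + 36621 + 67*1521) - (735 - 34) = 5*(-39)*(14 + 36621 + 101907) - 1*701 = 5*(-39)*138542 - 701 = -27015690 - 701 = -27016391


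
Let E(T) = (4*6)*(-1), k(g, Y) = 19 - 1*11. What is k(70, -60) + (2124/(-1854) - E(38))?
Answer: 3178/103 ≈ 30.854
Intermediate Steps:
k(g, Y) = 8 (k(g, Y) = 19 - 11 = 8)
E(T) = -24 (E(T) = 24*(-1) = -24)
k(70, -60) + (2124/(-1854) - E(38)) = 8 + (2124/(-1854) - 1*(-24)) = 8 + (2124*(-1/1854) + 24) = 8 + (-118/103 + 24) = 8 + 2354/103 = 3178/103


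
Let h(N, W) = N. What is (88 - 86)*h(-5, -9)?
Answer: -10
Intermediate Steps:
(88 - 86)*h(-5, -9) = (88 - 86)*(-5) = 2*(-5) = -10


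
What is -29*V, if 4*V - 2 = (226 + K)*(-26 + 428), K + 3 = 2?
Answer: -655777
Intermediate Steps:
K = -1 (K = -3 + 2 = -1)
V = 22613 (V = 1/2 + ((226 - 1)*(-26 + 428))/4 = 1/2 + (225*402)/4 = 1/2 + (1/4)*90450 = 1/2 + 45225/2 = 22613)
-29*V = -29*22613 = -655777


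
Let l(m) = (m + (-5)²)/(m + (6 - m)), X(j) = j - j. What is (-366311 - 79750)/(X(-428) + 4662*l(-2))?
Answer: -21241/851 ≈ -24.960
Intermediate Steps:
X(j) = 0
l(m) = 25/6 + m/6 (l(m) = (m + 25)/6 = (25 + m)*(⅙) = 25/6 + m/6)
(-366311 - 79750)/(X(-428) + 4662*l(-2)) = (-366311 - 79750)/(0 + 4662*(25/6 + (⅙)*(-2))) = -446061/(0 + 4662*(25/6 - ⅓)) = -446061/(0 + 4662*(23/6)) = -446061/(0 + 17871) = -446061/17871 = -446061*1/17871 = -21241/851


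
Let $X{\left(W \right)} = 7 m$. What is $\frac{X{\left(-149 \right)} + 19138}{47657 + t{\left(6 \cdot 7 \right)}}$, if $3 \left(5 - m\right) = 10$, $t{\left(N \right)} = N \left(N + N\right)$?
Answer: $\frac{1981}{5295} \approx 0.37413$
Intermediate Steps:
$t{\left(N \right)} = 2 N^{2}$ ($t{\left(N \right)} = N 2 N = 2 N^{2}$)
$m = \frac{5}{3}$ ($m = 5 - \frac{10}{3} = \frac{5}{3} \approx 1.6667$)
$X{\left(W \right)} = \frac{35}{3}$ ($X{\left(W \right)} = 7 \cdot \frac{5}{3} = \frac{35}{3}$)
$\frac{X{\left(-149 \right)} + 19138}{47657 + t{\left(6 \cdot 7 \right)}} = \frac{\frac{35}{3} + 19138}{47657 + 2 \left(6 \cdot 7\right)^{2}} = \frac{57449}{3 \left(47657 + 2 \cdot 42^{2}\right)} = \frac{57449}{3 \left(47657 + 2 \cdot 1764\right)} = \frac{57449}{3 \left(47657 + 3528\right)} = \frac{57449}{3 \cdot 51185} = \frac{57449}{3} \cdot \frac{1}{51185} = \frac{1981}{5295}$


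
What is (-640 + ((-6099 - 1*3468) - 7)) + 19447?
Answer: 9233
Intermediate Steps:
(-640 + ((-6099 - 1*3468) - 7)) + 19447 = (-640 + ((-6099 - 3468) - 7)) + 19447 = (-640 + (-9567 - 7)) + 19447 = (-640 - 9574) + 19447 = -10214 + 19447 = 9233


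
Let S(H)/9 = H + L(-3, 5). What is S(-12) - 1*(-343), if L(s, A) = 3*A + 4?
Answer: 406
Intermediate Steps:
L(s, A) = 4 + 3*A
S(H) = 171 + 9*H (S(H) = 9*(H + (4 + 3*5)) = 9*(H + (4 + 15)) = 9*(H + 19) = 9*(19 + H) = 171 + 9*H)
S(-12) - 1*(-343) = (171 + 9*(-12)) - 1*(-343) = (171 - 108) + 343 = 63 + 343 = 406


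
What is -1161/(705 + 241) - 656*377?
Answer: -5440891/22 ≈ -2.4731e+5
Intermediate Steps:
-1161/(705 + 241) - 656*377 = -1161/946 - 247312 = -1161*1/946 - 247312 = -27/22 - 247312 = -5440891/22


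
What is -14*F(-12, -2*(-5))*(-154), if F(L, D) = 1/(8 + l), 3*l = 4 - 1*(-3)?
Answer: 6468/31 ≈ 208.65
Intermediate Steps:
l = 7/3 (l = (4 - 1*(-3))/3 = (4 + 3)/3 = (⅓)*7 = 7/3 ≈ 2.3333)
F(L, D) = 3/31 (F(L, D) = 1/(8 + 7/3) = 1/(31/3) = 3/31)
-14*F(-12, -2*(-5))*(-154) = -14*3/31*(-154) = -42/31*(-154) = 6468/31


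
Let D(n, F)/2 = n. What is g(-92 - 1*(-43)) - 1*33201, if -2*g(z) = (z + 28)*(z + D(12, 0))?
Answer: -66927/2 ≈ -33464.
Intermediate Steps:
D(n, F) = 2*n
g(z) = -(24 + z)*(28 + z)/2 (g(z) = -(z + 28)*(z + 2*12)/2 = -(28 + z)*(z + 24)/2 = -(28 + z)*(24 + z)/2 = -(24 + z)*(28 + z)/2)
g(-92 - 1*(-43)) - 1*33201 = (-336 - 26*(-92 - 1*(-43)) - (-92 - 1*(-43))²/2) - 1*33201 = (-336 - 26*(-92 + 43) - (-92 + 43)²/2) - 33201 = (-336 - 26*(-49) - ½*(-49)²) - 33201 = (-336 + 1274 - ½*2401) - 33201 = (-336 + 1274 - 2401/2) - 33201 = -525/2 - 33201 = -66927/2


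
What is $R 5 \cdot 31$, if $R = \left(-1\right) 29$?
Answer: $-4495$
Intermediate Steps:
$R = -29$
$R 5 \cdot 31 = \left(-29\right) 5 \cdot 31 = \left(-145\right) 31 = -4495$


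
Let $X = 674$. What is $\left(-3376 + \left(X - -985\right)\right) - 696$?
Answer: $-2413$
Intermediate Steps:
$\left(-3376 + \left(X - -985\right)\right) - 696 = \left(-3376 + \left(674 - -985\right)\right) - 696 = \left(-3376 + \left(674 + 985\right)\right) - 696 = \left(-3376 + 1659\right) - 696 = -1717 - 696 = -2413$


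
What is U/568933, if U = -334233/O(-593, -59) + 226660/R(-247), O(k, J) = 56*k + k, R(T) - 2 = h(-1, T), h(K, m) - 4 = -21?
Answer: -510421411/19230504333 ≈ -0.026542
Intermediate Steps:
h(K, m) = -17 (h(K, m) = 4 - 21 = -17)
R(T) = -15 (R(T) = 2 - 17 = -15)
O(k, J) = 57*k
U = -510421411/33801 (U = -334233/(57*(-593)) + 226660/(-15) = -334233/(-33801) + 226660*(-1/15) = -334233*(-1/33801) - 45332/3 = 111411/11267 - 45332/3 = -510421411/33801 ≈ -15101.)
U/568933 = -510421411/33801/568933 = -510421411/33801*1/568933 = -510421411/19230504333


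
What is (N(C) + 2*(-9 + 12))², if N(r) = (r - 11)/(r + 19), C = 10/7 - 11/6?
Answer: 17698849/609961 ≈ 29.016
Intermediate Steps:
C = -17/42 (C = 10*(⅐) - 11*⅙ = 10/7 - 11/6 = -17/42 ≈ -0.40476)
N(r) = (-11 + r)/(19 + r)
(N(C) + 2*(-9 + 12))² = ((-11 - 17/42)/(19 - 17/42) + 2*(-9 + 12))² = (-479/42/(781/42) + 2*3)² = ((42/781)*(-479/42) + 6)² = (-479/781 + 6)² = (4207/781)² = 17698849/609961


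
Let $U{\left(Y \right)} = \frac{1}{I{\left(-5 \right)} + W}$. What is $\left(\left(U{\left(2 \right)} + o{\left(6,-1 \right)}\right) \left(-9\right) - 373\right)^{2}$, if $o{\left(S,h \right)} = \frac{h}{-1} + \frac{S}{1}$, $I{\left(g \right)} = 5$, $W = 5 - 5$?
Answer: $\frac{4791721}{25} \approx 1.9167 \cdot 10^{5}$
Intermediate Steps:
$W = 0$ ($W = 5 - 5 = 0$)
$U{\left(Y \right)} = \frac{1}{5}$ ($U{\left(Y \right)} = \frac{1}{5 + 0} = \frac{1}{5}$)
$o{\left(S,h \right)} = S - h$ ($o{\left(S,h \right)} = h \left(-1\right) + S 1 = - h + S = S - h$)
$\left(\left(U{\left(2 \right)} + o{\left(6,-1 \right)}\right) \left(-9\right) - 373\right)^{2} = \left(\left(\frac{1}{5} + \left(6 - -1\right)\right) \left(-9\right) - 373\right)^{2} = \left(\left(\frac{1}{5} + \left(6 + 1\right)\right) \left(-9\right) - 373\right)^{2} = \left(\left(\frac{1}{5} + 7\right) \left(-9\right) - 373\right)^{2} = \left(\frac{36}{5} \left(-9\right) - 373\right)^{2} = \left(- \frac{324}{5} - 373\right)^{2} = \left(- \frac{2189}{5}\right)^{2} = \frac{4791721}{25}$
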